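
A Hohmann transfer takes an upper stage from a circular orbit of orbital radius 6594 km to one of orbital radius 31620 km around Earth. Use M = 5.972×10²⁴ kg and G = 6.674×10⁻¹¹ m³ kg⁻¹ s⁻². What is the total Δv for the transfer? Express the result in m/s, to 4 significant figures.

μ = GM = 6.674×10⁻¹¹ × 5.972×10²⁴ = 3.986×10¹⁴ m³/s².
r₁ = 6594 km = 6.594×10⁶ m.
r₂ = 31620 km = 3.162×10⁷ m.
Transfer ellipse a_t = (r₁ + r₂)/2 = 1.911×10⁷ m.
At r₁: circular v_c1 = √(μ/r₁) = 7775 m/s; transfer-perigee v_p = √[μ(2/r₁ − 1/a_t)] = 10000 m/s.
Δv₁ = v_p − v_c1 = 2227 m/s.
At r₂: circular v_c2 = √(μ/r₂) = 3550 m/s; transfer-apogee v_a = √[μ(2/r₂ − 1/a_t)] = 2086 m/s.
Δv₂ = v_c2 − v_a = 1465 m/s.
Total Δv = Δv₁ + Δv₂ = 3692 m/s.

Δv_total ≈ 3692 m/s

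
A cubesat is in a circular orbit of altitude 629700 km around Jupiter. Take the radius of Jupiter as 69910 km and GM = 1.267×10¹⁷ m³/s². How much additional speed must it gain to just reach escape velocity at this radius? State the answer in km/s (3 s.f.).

r = 69910 + 629700 = 699610 km = 6.9961×10⁸ m.
Circular speed v_c = √(μ/r) = 13460 m/s.
Escape speed v_esc = √(2μ/r) = √2 × v_c = 19030 m/s.
Δv = v_esc − v_c = 5574 m/s = 5.574 km/s.

Δv ≈ 5.57 km/s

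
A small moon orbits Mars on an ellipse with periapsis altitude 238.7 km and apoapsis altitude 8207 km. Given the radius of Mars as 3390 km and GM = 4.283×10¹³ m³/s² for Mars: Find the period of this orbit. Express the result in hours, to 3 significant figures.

r_p = 3390 + 238.7 = 3628.7 km = 3.6287×10⁶ m.
r_a = 3390 + 8207 = 11597 km = 1.1597×10⁷ m.
Semi-major axis a = (r_p + r_a)/2 = (3628.7 + 11597)/2 = 7612.9 km = 7.613×10⁶ m.
By Kepler's third law T = 2π√(a³/μ) = 2π × 3.210×10³ = 2.017×10⁴ s.
= 5.602 hours.

T ≈ 5.60 hours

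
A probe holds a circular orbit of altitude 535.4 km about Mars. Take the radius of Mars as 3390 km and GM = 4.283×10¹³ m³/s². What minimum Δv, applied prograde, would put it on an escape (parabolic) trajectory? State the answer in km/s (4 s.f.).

Δv ≈ 1.368 km/s

r = 3390 + 535.4 = 3925.4 km = 3.9254×10⁶ m.
Circular speed v_c = √(μ/r) = 3303 m/s.
Escape speed v_esc = √(2μ/r) = √2 × v_c = 4671 m/s.
Δv = v_esc − v_c = 1368 m/s = 1.368 km/s.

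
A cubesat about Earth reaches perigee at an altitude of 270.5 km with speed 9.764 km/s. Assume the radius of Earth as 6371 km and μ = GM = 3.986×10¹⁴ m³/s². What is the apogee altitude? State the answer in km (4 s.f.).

r_p = 6371 + 270.5 = 6641.5 km = 6.642×10⁶ m.
Specific energy ε = v²/2 − μ/r = -1.235×10⁷ J/kg, so a = −μ/(2ε) = 1.614×10⁷ m.
The apsides satisfy r_p + r_a = 2a, so the apogee radius is 2a − r_p = 2.564×10⁷ m = 25637 km.
Apogee altitude = 25637 − 6371 = 19266 km.

apogee altitude ≈ 19270 km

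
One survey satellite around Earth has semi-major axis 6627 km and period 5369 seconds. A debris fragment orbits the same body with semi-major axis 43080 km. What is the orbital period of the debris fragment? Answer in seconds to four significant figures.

Kepler's third law: T² ∝ a³, so T₂ = T₁ (a₂/a₁)^(3/2).
a₂/a₁ = 6.501, (a₂/a₁)^(3/2) = 16.57.
T₂ = 5369 × 16.57 = 88990 seconds.

T₂ ≈ 88990 seconds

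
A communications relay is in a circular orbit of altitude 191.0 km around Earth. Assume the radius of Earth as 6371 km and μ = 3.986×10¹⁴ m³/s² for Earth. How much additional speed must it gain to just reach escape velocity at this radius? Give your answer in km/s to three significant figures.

Δv ≈ 3.23 km/s

r = 6371 + 191.0 = 6562.0 km = 6.5620×10⁶ m.
Circular speed v_c = √(μ/r) = 7794 m/s.
Escape speed v_esc = √(2μ/r) = √2 × v_c = 11020 m/s.
Δv = v_esc − v_c = 3228 m/s = 3.228 km/s.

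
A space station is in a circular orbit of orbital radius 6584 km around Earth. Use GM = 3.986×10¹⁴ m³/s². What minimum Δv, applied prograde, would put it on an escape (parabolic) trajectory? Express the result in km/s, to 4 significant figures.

Δv ≈ 3.223 km/s

r = 6584 km = 6.584×10⁶ m.
Circular speed v_c = √(μ/r) = 7781 m/s.
Escape speed v_esc = √(2μ/r) = √2 × v_c = 11000 m/s.
Δv = v_esc − v_c = 3223 m/s = 3.223 km/s.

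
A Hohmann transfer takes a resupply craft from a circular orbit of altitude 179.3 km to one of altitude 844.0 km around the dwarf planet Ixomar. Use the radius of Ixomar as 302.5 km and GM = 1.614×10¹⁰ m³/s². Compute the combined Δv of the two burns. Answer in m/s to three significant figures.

Δv_total ≈ 61.5 m/s

r₁ = 302.5 + 179.3 = 481.80 km = 4.8180×10⁵ m.
r₂ = 302.5 + 844.0 = 1146.5 km = 1.1465×10⁶ m.
Transfer ellipse a_t = (r₁ + r₂)/2 = 8.142×10⁵ m.
At r₁: circular v_c1 = √(μ/r₁) = 183.0 m/s; transfer-periapsis v_p = √[μ(2/r₁ − 1/a_t)] = 217.2 m/s.
Δv₁ = v_p − v_c1 = 34.17 m/s.
At r₂: circular v_c2 = √(μ/r₂) = 118.6 m/s; transfer-apoapsis v_a = √[μ(2/r₂ − 1/a_t)] = 91.27 m/s.
Δv₂ = v_c2 − v_a = 27.38 m/s.
Total Δv = Δv₁ + Δv₂ = 61.54 m/s.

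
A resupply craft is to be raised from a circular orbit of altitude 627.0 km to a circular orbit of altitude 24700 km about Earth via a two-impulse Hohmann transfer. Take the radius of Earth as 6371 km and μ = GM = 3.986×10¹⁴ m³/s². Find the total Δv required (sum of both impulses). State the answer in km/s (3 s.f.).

r₁ = 6371 + 627.0 = 6998.0 km = 6.9980×10⁶ m.
r₂ = 6371 + 24700 = 31071 km = 3.1071×10⁷ m.
Transfer ellipse a_t = (r₁ + r₂)/2 = 1.903×10⁷ m.
At r₁: circular v_c1 = √(μ/r₁) = 7547 m/s; transfer-perigee v_p = √[μ(2/r₁ − 1/a_t)] = 9642 m/s.
Δv₁ = v_p − v_c1 = 2095 m/s.
At r₂: circular v_c2 = √(μ/r₂) = 3582 m/s; transfer-apogee v_a = √[μ(2/r₂ − 1/a_t)] = 2172 m/s.
Δv₂ = v_c2 − v_a = 1410 m/s.
Total Δv = Δv₁ + Δv₂ = 3505 m/s = 3.505 km/s.

Δv_total ≈ 3.51 km/s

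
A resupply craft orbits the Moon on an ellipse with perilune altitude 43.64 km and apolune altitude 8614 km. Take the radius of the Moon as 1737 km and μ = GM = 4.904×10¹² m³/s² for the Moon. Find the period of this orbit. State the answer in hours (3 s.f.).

T ≈ 11.8 hours

r_p = 1737 + 43.64 = 1780.6 km = 1.7806×10⁶ m.
r_a = 1737 + 8614 = 10351 km = 1.0351×10⁷ m.
Semi-major axis a = (r_p + r_a)/2 = (1780.6 + 10351)/2 = 6065.8 km = 6.066×10⁶ m.
By Kepler's third law T = 2π√(a³/μ) = 2π × 6.746×10³ = 4.239×10⁴ s.
= 11.77 hours.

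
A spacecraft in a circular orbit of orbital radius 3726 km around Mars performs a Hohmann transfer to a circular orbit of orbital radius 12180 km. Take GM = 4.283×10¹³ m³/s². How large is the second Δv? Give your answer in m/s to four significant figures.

Δv ≈ 591.7 m/s

r₁ = 3726 km = 3.726×10⁶ m.
r₂ = 12180 km = 1.218×10⁷ m.
Transfer ellipse a_t = (r₁ + r₂)/2 = 7.953×10⁶ m.
At r₁: circular v_c1 = √(μ/r₁) = 3390 m/s; transfer-periapsis v_p = √[μ(2/r₁ − 1/a_t)] = 4196 m/s.
At r₂: circular v_c2 = √(μ/r₂) = 1875 m/s; transfer-apoapsis v_a = √[μ(2/r₂ − 1/a_t)] = 1284 m/s.
Δv₂ = v_c2 − v_a = 591.7 m/s.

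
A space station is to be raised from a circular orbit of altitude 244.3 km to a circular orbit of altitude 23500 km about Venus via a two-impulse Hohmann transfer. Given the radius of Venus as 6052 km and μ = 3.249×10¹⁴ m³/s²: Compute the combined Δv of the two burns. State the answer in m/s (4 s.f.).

Δv_total ≈ 3391 m/s

r₁ = 6052 + 244.3 = 6296.3 km = 6.2963×10⁶ m.
r₂ = 6052 + 23500 = 29552 km = 2.9552×10⁷ m.
Transfer ellipse a_t = (r₁ + r₂)/2 = 1.792×10⁷ m.
At r₁: circular v_c1 = √(μ/r₁) = 7183 m/s; transfer-periapsis v_p = √[μ(2/r₁ − 1/a_t)] = 9224 m/s.
Δv₁ = v_p − v_c1 = 2040 m/s.
At r₂: circular v_c2 = √(μ/r₂) = 3316 m/s; transfer-apoapsis v_a = √[μ(2/r₂ − 1/a_t)] = 1965 m/s.
Δv₂ = v_c2 − v_a = 1351 m/s.
Total Δv = Δv₁ + Δv₂ = 3391 m/s.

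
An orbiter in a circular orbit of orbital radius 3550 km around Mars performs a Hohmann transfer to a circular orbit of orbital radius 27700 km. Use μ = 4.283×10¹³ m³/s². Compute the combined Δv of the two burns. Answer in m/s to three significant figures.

r₁ = 3550 km = 3.550×10⁶ m.
r₂ = 27700 km = 2.770×10⁷ m.
Transfer ellipse a_t = (r₁ + r₂)/2 = 1.562×10⁷ m.
At r₁: circular v_c1 = √(μ/r₁) = 3473 m/s; transfer-periapsis v_p = √[μ(2/r₁ − 1/a_t)] = 4625 m/s.
Δv₁ = v_p − v_c1 = 1151 m/s.
At r₂: circular v_c2 = √(μ/r₂) = 1243 m/s; transfer-apoapsis v_a = √[μ(2/r₂ − 1/a_t)] = 592.7 m/s.
Δv₂ = v_c2 − v_a = 650.8 m/s.
Total Δv = Δv₁ + Δv₂ = 1802 m/s.

Δv_total ≈ 1800 m/s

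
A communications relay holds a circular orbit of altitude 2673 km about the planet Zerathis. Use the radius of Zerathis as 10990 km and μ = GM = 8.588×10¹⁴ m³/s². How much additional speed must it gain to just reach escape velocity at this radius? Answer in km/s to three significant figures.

Δv ≈ 3.28 km/s

r = 10990 + 2673 = 13663 km = 1.3663×10⁷ m.
Circular speed v_c = √(μ/r) = 7928 m/s.
Escape speed v_esc = √(2μ/r) = √2 × v_c = 11210 m/s.
Δv = v_esc − v_c = 3284 m/s = 3.284 km/s.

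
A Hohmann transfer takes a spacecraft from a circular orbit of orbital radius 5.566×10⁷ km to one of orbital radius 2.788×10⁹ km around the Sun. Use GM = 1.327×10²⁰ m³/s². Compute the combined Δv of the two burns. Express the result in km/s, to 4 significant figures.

Δv_total ≈ 25.08 km/s

r₁ = 5.566×10⁷ km = 5.566×10¹⁰ m.
r₂ = 2.788×10⁹ km = 2.788×10¹² m.
Transfer ellipse a_t = (r₁ + r₂)/2 = 1.422×10¹² m.
At r₁: circular v_c1 = √(μ/r₁) = 48830 m/s; transfer-perihelion v_p = √[μ(2/r₁ − 1/a_t)] = 68370 m/s.
Δv₁ = v_p − v_c1 = 19550 m/s.
At r₂: circular v_c2 = √(μ/r₂) = 6899 m/s; transfer-aphelion v_a = √[μ(2/r₂ − 1/a_t)] = 1365 m/s.
Δv₂ = v_c2 − v_a = 5534 m/s.
Total Δv = Δv₁ + Δv₂ = 25080 m/s = 25.08 km/s.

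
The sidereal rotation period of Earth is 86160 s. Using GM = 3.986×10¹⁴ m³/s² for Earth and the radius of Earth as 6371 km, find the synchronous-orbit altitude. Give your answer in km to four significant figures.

h_sync ≈ 35790 km

A synchronous orbit has period T, so by Kepler's third law a = (μT²/4π²)^(1/3).
μT²/4π² = 3.986×10¹⁴ × (8.616×10⁴)² / 39.48 = 7.495×10²² m³.
a = 4.216×10⁷ m = 42163 km.
Altitude h = a − R = 42163 − 6371 = 35792 km.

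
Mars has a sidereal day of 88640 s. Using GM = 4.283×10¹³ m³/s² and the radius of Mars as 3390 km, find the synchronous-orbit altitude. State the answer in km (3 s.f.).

h_sync ≈ 17000 km

A synchronous orbit has period T, so by Kepler's third law a = (μT²/4π²)^(1/3).
μT²/4π² = 4.283×10¹³ × (8.864×10⁴)² / 39.48 = 8.524×10²¹ m³.
a = 2.043×10⁷ m = 20428 km.
Altitude h = a − R = 20428 − 3390 = 17038 km.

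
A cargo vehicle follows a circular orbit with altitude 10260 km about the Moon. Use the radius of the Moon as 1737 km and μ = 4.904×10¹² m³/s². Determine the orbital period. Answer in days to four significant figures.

T ≈ 1.365 days

r = 1737 + 10260 = 11997 km = 1.1997×10⁷ m.
Kepler's third law: T = 2π√(r³/μ) = 2π√((1.200×10⁷)³ / 4.904×10¹²).
r³/μ = 3.521×10⁸ s², so T = 2π × 1.876×10⁴ = 1.179×10⁵ s.
Converting: 1.179×10⁵ s ÷ 86400 = 1.365 days.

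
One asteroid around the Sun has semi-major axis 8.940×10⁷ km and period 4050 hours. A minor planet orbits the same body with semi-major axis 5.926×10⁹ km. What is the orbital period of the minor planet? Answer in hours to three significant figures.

Kepler's third law: T² ∝ a³, so T₂ = T₁ (a₂/a₁)^(3/2).
a₂/a₁ = 66.29, (a₂/a₁)^(3/2) = 539.7.
T₂ = 4050 × 539.7 = 2.186×10⁶ hours.

T₂ ≈ 2.19×10⁶ hours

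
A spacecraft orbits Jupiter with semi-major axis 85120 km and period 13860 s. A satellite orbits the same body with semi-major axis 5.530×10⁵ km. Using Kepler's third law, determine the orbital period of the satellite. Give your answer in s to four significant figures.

T₂ ≈ 2.295×10⁵ s

Kepler's third law: T² ∝ a³, so T₂ = T₁ (a₂/a₁)^(3/2).
a₂/a₁ = 6.497, (a₂/a₁)^(3/2) = 16.56.
T₂ = 13860 × 16.56 = 2.295×10⁵ s.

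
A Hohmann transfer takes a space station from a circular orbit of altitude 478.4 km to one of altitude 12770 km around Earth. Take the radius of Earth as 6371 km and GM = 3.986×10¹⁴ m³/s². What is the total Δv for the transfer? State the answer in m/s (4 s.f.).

Δv_total ≈ 2880 m/s

r₁ = 6371 + 478.4 = 6849.4 km = 6.8494×10⁶ m.
r₂ = 6371 + 12770 = 19141 km = 1.9141×10⁷ m.
Transfer ellipse a_t = (r₁ + r₂)/2 = 1.300×10⁷ m.
At r₁: circular v_c1 = √(μ/r₁) = 7629 m/s; transfer-perigee v_p = √[μ(2/r₁ − 1/a_t)] = 9258 m/s.
Δv₁ = v_p − v_c1 = 1630 m/s.
At r₂: circular v_c2 = √(μ/r₂) = 4563 m/s; transfer-apogee v_a = √[μ(2/r₂ − 1/a_t)] = 3313 m/s.
Δv₂ = v_c2 − v_a = 1250 m/s.
Total Δv = Δv₁ + Δv₂ = 2880 m/s.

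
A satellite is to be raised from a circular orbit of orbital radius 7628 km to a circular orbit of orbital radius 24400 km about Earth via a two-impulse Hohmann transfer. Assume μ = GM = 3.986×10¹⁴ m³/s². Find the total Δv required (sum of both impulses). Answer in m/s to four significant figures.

Δv_total ≈ 2946 m/s

r₁ = 7628 km = 7.628×10⁶ m.
r₂ = 24400 km = 2.440×10⁷ m.
Transfer ellipse a_t = (r₁ + r₂)/2 = 1.601×10⁷ m.
At r₁: circular v_c1 = √(μ/r₁) = 7229 m/s; transfer-perigee v_p = √[μ(2/r₁ − 1/a_t)] = 8923 m/s.
Δv₁ = v_p − v_c1 = 1694 m/s.
At r₂: circular v_c2 = √(μ/r₂) = 4042 m/s; transfer-apogee v_a = √[μ(2/r₂ − 1/a_t)] = 2790 m/s.
Δv₂ = v_c2 − v_a = 1252 m/s.
Total Δv = Δv₁ + Δv₂ = 2946 m/s.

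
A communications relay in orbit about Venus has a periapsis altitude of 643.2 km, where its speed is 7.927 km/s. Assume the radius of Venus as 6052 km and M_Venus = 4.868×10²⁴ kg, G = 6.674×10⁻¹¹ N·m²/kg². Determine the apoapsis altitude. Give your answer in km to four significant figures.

μ = GM = 6.674×10⁻¹¹ × 4.868×10²⁴ = 3.249×10¹⁴ m³/s².
r_p = 6052 + 643.2 = 6695.2 km = 6.695×10⁶ m.
Specific energy ε = v²/2 − μ/r = -1.711×10⁷ J/kg, so a = −μ/(2ε) = 9.496×10⁶ m.
The apsides satisfy r_p + r_a = 2a, so the apoapsis radius is 2a − r_p = 1.230×10⁷ m = 12296 km.
Apoapsis altitude = 12296 − 6052 = 6244.2 km.

apoapsis altitude ≈ 6244 km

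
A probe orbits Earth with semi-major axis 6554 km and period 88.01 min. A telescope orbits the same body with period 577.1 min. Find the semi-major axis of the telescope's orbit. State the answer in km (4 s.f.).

a₂ ≈ 22960 km

Kepler's third law: a³ ∝ T², so a₂ = a₁ (T₂/T₁)^(2/3).
T₂/T₁ = 6.557, (T₂/T₁)^(2/3) = 3.503.
a₂ = 6554 × 3.503 = 22960 km.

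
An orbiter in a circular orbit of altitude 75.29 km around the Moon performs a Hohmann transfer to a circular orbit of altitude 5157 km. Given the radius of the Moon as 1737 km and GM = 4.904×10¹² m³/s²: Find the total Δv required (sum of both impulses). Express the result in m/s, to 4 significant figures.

Δv_total ≈ 724.4 m/s

r₁ = 1737 + 75.29 = 1812.3 km = 1.8123×10⁶ m.
r₂ = 1737 + 5157 = 6894.0 km = 6.8940×10⁶ m.
Transfer ellipse a_t = (r₁ + r₂)/2 = 4.353×10⁶ m.
At r₁: circular v_c1 = √(μ/r₁) = 1645 m/s; transfer-perilune v_p = √[μ(2/r₁ − 1/a_t)] = 2070 m/s.
Δv₁ = v_p − v_c1 = 425.1 m/s.
At r₂: circular v_c2 = √(μ/r₂) = 843.4 m/s; transfer-apolune v_a = √[μ(2/r₂ − 1/a_t)] = 544.2 m/s.
Δv₂ = v_c2 − v_a = 299.2 m/s.
Total Δv = Δv₁ + Δv₂ = 724.4 m/s.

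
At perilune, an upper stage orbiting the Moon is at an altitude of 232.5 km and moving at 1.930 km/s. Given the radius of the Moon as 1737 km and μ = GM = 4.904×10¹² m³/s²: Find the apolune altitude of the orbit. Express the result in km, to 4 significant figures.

r_p = 1737 + 232.5 = 1969.5 km = 1.970×10⁶ m.
Specific energy ε = v²/2 − μ/r = -6.275×10⁵ J/kg, so a = −μ/(2ε) = 3.907×10⁶ m.
The apsides satisfy r_p + r_a = 2a, so the apolune radius is 2a − r_p = 5.845×10⁶ m = 5845.4 km.
Apolune altitude = 5845.4 − 1737 = 4108.4 km.

apolune altitude ≈ 4108 km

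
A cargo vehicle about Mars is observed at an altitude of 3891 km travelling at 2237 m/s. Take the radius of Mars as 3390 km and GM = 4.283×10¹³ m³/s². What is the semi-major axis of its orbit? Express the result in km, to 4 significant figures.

r = 3390 + 3891 = 7281.0 km = 7.281×10⁶ m.
Specific orbital energy ε = v²/2 − μ/r = (2237)²/2 − 4.283×10¹³/7.281×10⁶ = -3.380×10⁶ J/kg.
Since ε = −μ/(2a), a = −μ/(2ε) = 6.335×10⁶ m = 6335.1 km.

a ≈ 6335 km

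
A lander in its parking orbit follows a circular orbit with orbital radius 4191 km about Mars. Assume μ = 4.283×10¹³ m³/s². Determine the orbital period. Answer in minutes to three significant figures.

T ≈ 137 minutes

r = 4191 km = 4.191×10⁶ m.
Kepler's third law: T = 2π√(r³/μ) = 2π√((4.191×10⁶)³ / 4.283×10¹³).
r³/μ = 1.719×10⁶ s², so T = 2π × 1.311×10³ = 8.237×10³ s.
Converting: 8.237×10³ s ÷ 60.00 = 137.3 minutes.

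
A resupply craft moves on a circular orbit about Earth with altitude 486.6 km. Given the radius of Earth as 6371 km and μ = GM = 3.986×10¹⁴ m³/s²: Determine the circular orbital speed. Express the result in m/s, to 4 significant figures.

r = 6371 + 486.6 = 6857.6 km = 6.8576×10⁶ m.
For a circular orbit v = √(μ/r) = √(3.986×10¹⁴ / 6.858×10⁶) = √(5.813×10⁷) = 7624 m/s.

v ≈ 7624 m/s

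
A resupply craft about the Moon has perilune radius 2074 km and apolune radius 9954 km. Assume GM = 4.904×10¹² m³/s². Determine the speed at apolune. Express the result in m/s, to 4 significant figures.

Semi-major axis a = (r_p + r_a)/2 = 6014.0 km = 6.014×10⁶ m.
Vis-viva: v² = μ(2/r − 1/a) = 4.904×10¹² × (2.009×10⁻⁷ − 1.663×10⁻⁷) = 1.699×10⁵ m²/s².
v = 412.2 m/s.

v ≈ 412.2 m/s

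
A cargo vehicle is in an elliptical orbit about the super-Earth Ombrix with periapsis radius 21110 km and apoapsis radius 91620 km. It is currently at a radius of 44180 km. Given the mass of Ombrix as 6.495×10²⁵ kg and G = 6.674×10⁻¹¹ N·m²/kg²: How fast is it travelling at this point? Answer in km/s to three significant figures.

v ≈ 10.9 km/s

μ = GM = 6.674×10⁻¹¹ × 6.495×10²⁵ = 4.335×10¹⁵ m³/s².
Semi-major axis a = (r_p + r_a)/2 = 56365 km = 5.636×10⁷ m.
Vis-viva: v² = μ(2/r − 1/a) = 4.335×10¹⁵ × (4.527×10⁻⁸ − 1.774×10⁻⁸) = 1.193×10⁸ m²/s².
v = 10920 m/s = 10.92 km/s.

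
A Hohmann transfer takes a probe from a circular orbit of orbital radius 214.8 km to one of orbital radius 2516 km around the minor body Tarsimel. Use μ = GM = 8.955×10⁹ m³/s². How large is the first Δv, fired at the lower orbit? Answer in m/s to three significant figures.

r₁ = 214.8 km = 2.148×10⁵ m.
r₂ = 2516 km = 2.516×10⁶ m.
Transfer ellipse a_t = (r₁ + r₂)/2 = 1.365×10⁶ m.
At r₁: circular v_c1 = √(μ/r₁) = 204.2 m/s; transfer-periapsis v_p = √[μ(2/r₁ − 1/a_t)] = 277.2 m/s.
Δv₁ = v_p − v_c1 = 72.99 m/s.

Δv ≈ 73.0 m/s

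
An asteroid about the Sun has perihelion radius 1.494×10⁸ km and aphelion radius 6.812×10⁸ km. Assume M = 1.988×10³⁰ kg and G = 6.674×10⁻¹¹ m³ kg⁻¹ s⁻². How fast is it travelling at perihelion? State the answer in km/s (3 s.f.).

μ = GM = 6.674×10⁻¹¹ × 1.988×10³⁰ = 1.327×10²⁰ m³/s².
Semi-major axis a = (r_p + r_a)/2 = 4.1530×10⁸ km = 4.153×10¹¹ m.
Vis-viva: v² = μ(2/r − 1/a) = 1.327×10²⁰ × (1.339×10⁻¹¹ − 2.408×10⁻¹²) = 1.457×10⁹ m²/s².
v = 38170 m/s = 38.17 km/s.

v ≈ 38.2 km/s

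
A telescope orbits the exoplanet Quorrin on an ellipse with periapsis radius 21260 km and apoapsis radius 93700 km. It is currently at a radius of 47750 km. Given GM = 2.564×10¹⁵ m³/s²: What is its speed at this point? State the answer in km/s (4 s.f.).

v ≈ 7.924 km/s

Semi-major axis a = (r_p + r_a)/2 = 57480 km = 5.748×10⁷ m.
Vis-viva: v² = μ(2/r − 1/a) = 2.564×10¹⁵ × (4.188×10⁻⁸ − 1.740×10⁻⁸) = 6.279×10⁷ m²/s².
v = 7924 m/s = 7.924 km/s.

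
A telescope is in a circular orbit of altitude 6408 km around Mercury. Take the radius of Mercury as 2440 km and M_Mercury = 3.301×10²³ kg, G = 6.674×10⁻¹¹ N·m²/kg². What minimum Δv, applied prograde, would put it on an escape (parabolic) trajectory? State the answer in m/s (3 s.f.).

Δv ≈ 654 m/s

μ = GM = 6.674×10⁻¹¹ × 3.301×10²³ = 2.203×10¹³ m³/s².
r = 2440 + 6408 = 8848.0 km = 8.8480×10⁶ m.
Circular speed v_c = √(μ/r) = 1578 m/s.
Escape speed v_esc = √(2μ/r) = √2 × v_c = 2232 m/s.
Δv = v_esc − v_c = 653.6 m/s.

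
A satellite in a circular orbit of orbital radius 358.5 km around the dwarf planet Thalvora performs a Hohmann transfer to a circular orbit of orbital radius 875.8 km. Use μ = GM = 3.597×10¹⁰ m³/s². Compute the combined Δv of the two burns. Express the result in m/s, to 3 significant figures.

r₁ = 358.5 km = 3.585×10⁵ m.
r₂ = 875.8 km = 8.758×10⁵ m.
Transfer ellipse a_t = (r₁ + r₂)/2 = 6.172×10⁵ m.
At r₁: circular v_c1 = √(μ/r₁) = 316.8 m/s; transfer-periapsis v_p = √[μ(2/r₁ − 1/a_t)] = 377.3 m/s.
Δv₁ = v_p − v_c1 = 60.58 m/s.
At r₂: circular v_c2 = √(μ/r₂) = 202.7 m/s; transfer-apoapsis v_a = √[μ(2/r₂ − 1/a_t)] = 154.5 m/s.
Δv₂ = v_c2 − v_a = 48.20 m/s.
Total Δv = Δv₁ + Δv₂ = 108.8 m/s.

Δv_total ≈ 109 m/s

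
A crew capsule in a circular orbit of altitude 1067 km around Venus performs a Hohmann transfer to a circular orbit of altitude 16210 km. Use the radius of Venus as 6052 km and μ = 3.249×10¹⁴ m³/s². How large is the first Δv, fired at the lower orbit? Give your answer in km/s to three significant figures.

Δv ≈ 1.56 km/s

r₁ = 6052 + 1067 = 7119.0 km = 7.1190×10⁶ m.
r₂ = 6052 + 16210 = 22262 km = 2.2262×10⁷ m.
Transfer ellipse a_t = (r₁ + r₂)/2 = 1.469×10⁷ m.
At r₁: circular v_c1 = √(μ/r₁) = 6756 m/s; transfer-periapsis v_p = √[μ(2/r₁ − 1/a_t)] = 8316 m/s.
Δv₁ = v_p − v_c1 = 1561 m/s.
= 1.561 km/s.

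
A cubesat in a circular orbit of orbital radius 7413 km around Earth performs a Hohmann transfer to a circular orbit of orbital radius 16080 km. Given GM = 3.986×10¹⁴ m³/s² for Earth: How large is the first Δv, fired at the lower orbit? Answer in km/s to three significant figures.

Δv ≈ 1.25 km/s

r₁ = 7413 km = 7.413×10⁶ m.
r₂ = 16080 km = 1.608×10⁷ m.
Transfer ellipse a_t = (r₁ + r₂)/2 = 1.175×10⁷ m.
At r₁: circular v_c1 = √(μ/r₁) = 7333 m/s; transfer-perigee v_p = √[μ(2/r₁ − 1/a_t)] = 8579 m/s.
Δv₁ = v_p − v_c1 = 1247 m/s.
= 1.247 km/s.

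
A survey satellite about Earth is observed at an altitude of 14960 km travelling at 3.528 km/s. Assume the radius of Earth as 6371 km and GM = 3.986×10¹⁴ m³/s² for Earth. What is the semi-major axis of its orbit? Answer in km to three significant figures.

a ≈ 16000 km

r = 6371 + 14960 = 21331 km = 2.133×10⁷ m.
Specific orbital energy ε = v²/2 − μ/r = (3528)²/2 − 3.986×10¹⁴/2.133×10⁷ = -1.246×10⁷ J/kg.
Since ε = −μ/(2a), a = −μ/(2ε) = 1.599×10⁷ m = 15991 km.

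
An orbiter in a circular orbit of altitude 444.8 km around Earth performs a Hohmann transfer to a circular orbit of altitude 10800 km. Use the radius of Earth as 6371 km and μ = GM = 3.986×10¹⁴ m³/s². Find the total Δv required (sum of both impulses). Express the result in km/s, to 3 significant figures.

Δv_total ≈ 2.69 km/s

r₁ = 6371 + 444.8 = 6815.8 km = 6.8158×10⁶ m.
r₂ = 6371 + 10800 = 17171 km = 1.7171×10⁷ m.
Transfer ellipse a_t = (r₁ + r₂)/2 = 1.199×10⁷ m.
At r₁: circular v_c1 = √(μ/r₁) = 7647 m/s; transfer-perigee v_p = √[μ(2/r₁ − 1/a_t)] = 9150 m/s.
Δv₁ = v_p − v_c1 = 1503 m/s.
At r₂: circular v_c2 = √(μ/r₂) = 4818 m/s; transfer-apogee v_a = √[μ(2/r₂ − 1/a_t)] = 3632 m/s.
Δv₂ = v_c2 − v_a = 1186 m/s.
Total Δv = Δv₁ + Δv₂ = 2689 m/s = 2.689 km/s.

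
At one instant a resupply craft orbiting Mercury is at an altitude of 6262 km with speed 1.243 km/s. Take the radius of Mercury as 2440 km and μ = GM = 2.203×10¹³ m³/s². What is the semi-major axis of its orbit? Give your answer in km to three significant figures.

r = 2440 + 6262 = 8702.0 km = 8.702×10⁶ m.
Specific orbital energy ε = v²/2 − μ/r = (1243)²/2 − 2.203×10¹³/8.702×10⁶ = -1.759×10⁶ J/kg.
Since ε = −μ/(2a), a = −μ/(2ε) = 6.262×10⁶ m = 6261.8 km.

a ≈ 6260 km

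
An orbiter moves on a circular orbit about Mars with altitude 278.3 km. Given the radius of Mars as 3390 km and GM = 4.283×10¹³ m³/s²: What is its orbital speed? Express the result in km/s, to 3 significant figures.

v ≈ 3.42 km/s

r = 3390 + 278.3 = 3668.3 km = 3.6683×10⁶ m.
For a circular orbit v = √(μ/r) = √(4.283×10¹³ / 3.668×10⁶) = √(1.168×10⁷) = 3417 m/s.
That is 3.417 km/s.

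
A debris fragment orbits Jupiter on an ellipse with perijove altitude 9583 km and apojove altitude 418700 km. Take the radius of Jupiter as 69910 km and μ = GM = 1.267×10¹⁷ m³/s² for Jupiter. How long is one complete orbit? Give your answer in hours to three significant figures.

r_p = 69910 + 9583 = 79493 km = 7.9493×10⁷ m.
r_a = 69910 + 418700 = 488610 km = 4.8861×10⁸ m.
Semi-major axis a = (r_p + r_a)/2 = (79493 + 4.8861×10⁵)/2 = 2.8405×10⁵ km = 2.841×10⁸ m.
By Kepler's third law T = 2π√(a³/μ) = 2π × 1.345×10⁴ = 8.451×10⁴ s.
= 23.47 hours.

T ≈ 23.5 hours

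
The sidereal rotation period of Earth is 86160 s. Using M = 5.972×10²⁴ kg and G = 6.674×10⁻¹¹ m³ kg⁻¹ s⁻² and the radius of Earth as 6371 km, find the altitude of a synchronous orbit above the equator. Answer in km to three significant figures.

μ = GM = 6.674×10⁻¹¹ × 5.972×10²⁴ = 3.986×10¹⁴ m³/s².
A synchronous orbit has period T, so by Kepler's third law a = (μT²/4π²)^(1/3).
μT²/4π² = 3.986×10¹⁴ × (8.616×10⁴)² / 39.48 = 7.495×10²² m³.
a = 4.216×10⁷ m = 42162 km.
Altitude h = a − R = 42162 − 6371 = 35791 km.

h_sync ≈ 35800 km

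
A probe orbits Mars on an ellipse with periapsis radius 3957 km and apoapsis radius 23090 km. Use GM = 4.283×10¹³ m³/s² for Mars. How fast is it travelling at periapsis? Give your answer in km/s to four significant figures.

v ≈ 4.299 km/s

Semi-major axis a = (r_p + r_a)/2 = 13524 km = 1.352×10⁷ m.
Vis-viva: v² = μ(2/r − 1/a) = 4.283×10¹³ × (5.054×10⁻⁷ − 7.395×10⁻⁸) = 1.848×10⁷ m²/s².
v = 4299 m/s = 4.299 km/s.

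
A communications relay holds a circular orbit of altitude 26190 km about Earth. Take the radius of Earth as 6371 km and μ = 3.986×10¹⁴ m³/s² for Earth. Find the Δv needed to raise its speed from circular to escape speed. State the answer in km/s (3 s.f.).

Δv ≈ 1.45 km/s

r = 6371 + 26190 = 32561 km = 3.2561×10⁷ m.
Circular speed v_c = √(μ/r) = 3499 m/s.
Escape speed v_esc = √(2μ/r) = √2 × v_c = 4948 m/s.
Δv = v_esc − v_c = 1449 m/s = 1.449 km/s.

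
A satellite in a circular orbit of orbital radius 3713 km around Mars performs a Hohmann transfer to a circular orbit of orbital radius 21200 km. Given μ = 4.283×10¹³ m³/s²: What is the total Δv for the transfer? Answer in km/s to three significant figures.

Δv_total ≈ 1.68 km/s

r₁ = 3713 km = 3.713×10⁶ m.
r₂ = 21200 km = 2.120×10⁷ m.
Transfer ellipse a_t = (r₁ + r₂)/2 = 1.246×10⁷ m.
At r₁: circular v_c1 = √(μ/r₁) = 3396 m/s; transfer-periapsis v_p = √[μ(2/r₁ − 1/a_t)] = 4431 m/s.
Δv₁ = v_p − v_c1 = 1034 m/s.
At r₂: circular v_c2 = √(μ/r₂) = 1421 m/s; transfer-apoapsis v_a = √[μ(2/r₂ − 1/a_t)] = 776.0 m/s.
Δv₂ = v_c2 − v_a = 645.4 m/s.
Total Δv = Δv₁ + Δv₂ = 1680 m/s = 1.680 km/s.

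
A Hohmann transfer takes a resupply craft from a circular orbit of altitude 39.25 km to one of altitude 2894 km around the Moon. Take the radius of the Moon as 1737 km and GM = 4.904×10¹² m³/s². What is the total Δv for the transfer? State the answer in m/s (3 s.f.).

r₁ = 1737 + 39.25 = 1776.2 km = 1.7762×10⁶ m.
r₂ = 1737 + 2894 = 4631.0 km = 4.6310×10⁶ m.
Transfer ellipse a_t = (r₁ + r₂)/2 = 3.204×10⁶ m.
At r₁: circular v_c1 = √(μ/r₁) = 1662 m/s; transfer-perilune v_p = √[μ(2/r₁ − 1/a_t)] = 1998 m/s.
Δv₁ = v_p − v_c1 = 336.2 m/s.
At r₂: circular v_c2 = √(μ/r₂) = 1029 m/s; transfer-apolune v_a = √[μ(2/r₂ − 1/a_t)] = 766.2 m/s.
Δv₂ = v_c2 − v_a = 262.8 m/s.
Total Δv = Δv₁ + Δv₂ = 599.0 m/s.

Δv_total ≈ 599 m/s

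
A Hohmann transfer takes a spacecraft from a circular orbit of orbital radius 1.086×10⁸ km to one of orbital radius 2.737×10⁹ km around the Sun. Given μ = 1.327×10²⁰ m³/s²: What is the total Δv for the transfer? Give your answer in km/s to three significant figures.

r₁ = 1.086×10⁸ km = 1.086×10¹¹ m.
r₂ = 2.737×10⁹ km = 2.737×10¹² m.
Transfer ellipse a_t = (r₁ + r₂)/2 = 1.423×10¹² m.
At r₁: circular v_c1 = √(μ/r₁) = 34960 m/s; transfer-perihelion v_p = √[μ(2/r₁ − 1/a_t)] = 48480 m/s.
Δv₁ = v_p − v_c1 = 13530 m/s.
At r₂: circular v_c2 = √(μ/r₂) = 6963 m/s; transfer-aphelion v_a = √[μ(2/r₂ − 1/a_t)] = 1924 m/s.
Δv₂ = v_c2 − v_a = 5039 m/s.
Total Δv = Δv₁ + Δv₂ = 18570 m/s = 18.57 km/s.

Δv_total ≈ 18.6 km/s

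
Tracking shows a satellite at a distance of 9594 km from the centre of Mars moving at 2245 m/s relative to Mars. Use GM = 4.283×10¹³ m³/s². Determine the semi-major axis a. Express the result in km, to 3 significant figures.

a ≈ 11000 km

r = 9.594×10⁶ m.
Specific orbital energy ε = v²/2 − μ/r = (2245)²/2 − 4.283×10¹³/9.594×10⁶ = -1.944×10⁶ J/kg.
Since ε = −μ/(2a), a = −μ/(2ε) = 1.101×10⁷ m = 11015 km.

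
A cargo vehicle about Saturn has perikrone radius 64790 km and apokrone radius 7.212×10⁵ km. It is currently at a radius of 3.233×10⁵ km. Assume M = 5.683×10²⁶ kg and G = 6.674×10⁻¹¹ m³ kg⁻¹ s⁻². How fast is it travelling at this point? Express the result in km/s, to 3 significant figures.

μ = GM = 6.674×10⁻¹¹ × 5.683×10²⁶ = 3.793×10¹⁶ m³/s².
Semi-major axis a = (r_p + r_a)/2 = 3.9300×10⁵ km = 3.930×10⁸ m.
Vis-viva: v² = μ(2/r − 1/a) = 3.793×10¹⁶ × (6.186×10⁻⁹ − 2.545×10⁻⁹) = 1.381×10⁸ m²/s².
v = 11750 m/s = 11.75 km/s.

v ≈ 11.8 km/s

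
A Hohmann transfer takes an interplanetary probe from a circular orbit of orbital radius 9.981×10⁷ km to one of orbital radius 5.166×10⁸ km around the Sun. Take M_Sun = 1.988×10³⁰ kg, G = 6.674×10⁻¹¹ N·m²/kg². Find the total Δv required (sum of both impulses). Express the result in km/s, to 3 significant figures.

Δv_total ≈ 17.6 km/s

μ = GM = 6.674×10⁻¹¹ × 1.988×10³⁰ = 1.327×10²⁰ m³/s².
r₁ = 9.981×10⁷ km = 9.981×10¹⁰ m.
r₂ = 5.166×10⁸ km = 5.166×10¹¹ m.
Transfer ellipse a_t = (r₁ + r₂)/2 = 3.082×10¹¹ m.
At r₁: circular v_c1 = √(μ/r₁) = 36460 m/s; transfer-perihelion v_p = √[μ(2/r₁ − 1/a_t)] = 47200 m/s.
Δv₁ = v_p − v_c1 = 10740 m/s.
At r₂: circular v_c2 = √(μ/r₂) = 16030 m/s; transfer-aphelion v_a = √[μ(2/r₂ − 1/a_t)] = 9120 m/s.
Δv₂ = v_c2 − v_a = 6906 m/s.
Total Δv = Δv₁ + Δv₂ = 17650 m/s = 17.65 km/s.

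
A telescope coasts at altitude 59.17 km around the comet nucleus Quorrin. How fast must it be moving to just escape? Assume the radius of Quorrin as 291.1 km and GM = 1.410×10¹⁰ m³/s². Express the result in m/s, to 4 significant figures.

r = 291.1 + 59.17 = 350.27 km = 3.5027×10⁵ m.
Escape speed v_esc = √(2μ/r) = √(2 × 1.410×10¹⁰ / 3.503×10⁵) = √(8.051×10⁴) = 283.7 m/s.

v_esc ≈ 283.7 m/s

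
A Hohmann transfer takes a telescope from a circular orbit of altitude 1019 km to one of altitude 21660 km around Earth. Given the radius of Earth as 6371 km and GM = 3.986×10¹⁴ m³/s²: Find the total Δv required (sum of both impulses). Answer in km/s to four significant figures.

r₁ = 6371 + 1019 = 7390.0 km = 7.3900×10⁶ m.
r₂ = 6371 + 21660 = 28031 km = 2.8031×10⁷ m.
Transfer ellipse a_t = (r₁ + r₂)/2 = 1.771×10⁷ m.
At r₁: circular v_c1 = √(μ/r₁) = 7344 m/s; transfer-perigee v_p = √[μ(2/r₁ − 1/a_t)] = 9240 m/s.
Δv₁ = v_p − v_c1 = 1895 m/s.
At r₂: circular v_c2 = √(μ/r₂) = 3771 m/s; transfer-apogee v_a = √[μ(2/r₂ − 1/a_t)] = 2436 m/s.
Δv₂ = v_c2 − v_a = 1335 m/s.
Total Δv = Δv₁ + Δv₂ = 3230 m/s = 3.230 km/s.

Δv_total ≈ 3.230 km/s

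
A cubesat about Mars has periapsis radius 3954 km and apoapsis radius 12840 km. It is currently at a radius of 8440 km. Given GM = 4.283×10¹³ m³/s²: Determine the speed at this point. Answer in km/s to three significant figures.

v ≈ 2.25 km/s

Semi-major axis a = (r_p + r_a)/2 = 8397.0 km = 8.397×10⁶ m.
Vis-viva: v² = μ(2/r − 1/a) = 4.283×10¹³ × (2.370×10⁻⁷ − 1.191×10⁻⁷) = 5.049×10⁶ m²/s².
v = 2247 m/s = 2.247 km/s.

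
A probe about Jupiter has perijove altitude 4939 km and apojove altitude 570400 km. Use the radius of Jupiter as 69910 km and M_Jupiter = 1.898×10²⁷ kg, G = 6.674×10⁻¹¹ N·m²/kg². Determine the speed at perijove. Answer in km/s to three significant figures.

v ≈ 55.0 km/s

μ = GM = 6.674×10⁻¹¹ × 1.898×10²⁷ = 1.267×10¹⁷ m³/s².
r_p = 69910 + 4939 = 74849 km = 7.4849×10⁷ m.
r_a = 69910 + 570400 = 640310 km = 6.4031×10⁸ m.
Semi-major axis a = (r_p + r_a)/2 = 3.5758×10⁵ km = 3.576×10⁸ m.
Vis-viva: v² = μ(2/r − 1/a) = 1.267×10¹⁷ × (2.672×10⁻⁸ − 2.797×10⁻⁹) = 3.030×10⁹ m²/s².
v = 55050 m/s = 55.05 km/s.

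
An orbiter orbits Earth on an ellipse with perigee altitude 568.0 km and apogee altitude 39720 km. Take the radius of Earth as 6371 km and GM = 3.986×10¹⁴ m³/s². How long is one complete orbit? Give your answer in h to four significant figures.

T ≈ 11.94 h

r_p = 6371 + 568.0 = 6939.0 km = 6.9390×10⁶ m.
r_a = 6371 + 39720 = 46091 km = 4.6091×10⁷ m.
Semi-major axis a = (r_p + r_a)/2 = (6939.0 + 46091)/2 = 26515 km = 2.652×10⁷ m.
By Kepler's third law T = 2π√(a³/μ) = 2π × 6.839×10³ = 4.297×10⁴ s.
= 11.94 h.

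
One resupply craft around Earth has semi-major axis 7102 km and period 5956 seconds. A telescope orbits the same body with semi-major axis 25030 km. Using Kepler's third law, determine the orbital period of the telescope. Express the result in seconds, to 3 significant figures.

Kepler's third law: T² ∝ a³, so T₂ = T₁ (a₂/a₁)^(3/2).
a₂/a₁ = 3.524, (a₂/a₁)^(3/2) = 6.616.
T₂ = 5956 × 6.616 = 39410 seconds.

T₂ ≈ 39400 seconds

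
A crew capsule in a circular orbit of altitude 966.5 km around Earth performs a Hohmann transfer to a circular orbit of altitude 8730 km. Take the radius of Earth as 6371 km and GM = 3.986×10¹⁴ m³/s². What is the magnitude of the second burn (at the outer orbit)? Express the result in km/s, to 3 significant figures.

Δv ≈ 0.983 km/s

r₁ = 6371 + 966.5 = 7337.5 km = 7.3375×10⁶ m.
r₂ = 6371 + 8730 = 15101 km = 1.5101×10⁷ m.
Transfer ellipse a_t = (r₁ + r₂)/2 = 1.122×10⁷ m.
At r₁: circular v_c1 = √(μ/r₁) = 7370 m/s; transfer-perigee v_p = √[μ(2/r₁ − 1/a_t)] = 8551 m/s.
At r₂: circular v_c2 = √(μ/r₂) = 5138 m/s; transfer-apogee v_a = √[μ(2/r₂ − 1/a_t)] = 4155 m/s.
Δv₂ = v_c2 − v_a = 982.8 m/s.
= 0.9828 km/s.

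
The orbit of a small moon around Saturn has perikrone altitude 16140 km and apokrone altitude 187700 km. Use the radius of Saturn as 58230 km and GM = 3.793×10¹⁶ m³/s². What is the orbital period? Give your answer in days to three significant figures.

r_p = 58230 + 16140 = 74370 km = 7.4370×10⁷ m.
r_a = 58230 + 187700 = 245930 km = 2.4593×10⁸ m.
Semi-major axis a = (r_p + r_a)/2 = (74370 + 2.4593×10⁵)/2 = 1.6015×10⁵ km = 1.602×10⁸ m.
By Kepler's third law T = 2π√(a³/μ) = 2π × 1.041×10⁴ = 6.539×10⁴ s.
= 0.7568 days.

T ≈ 0.757 days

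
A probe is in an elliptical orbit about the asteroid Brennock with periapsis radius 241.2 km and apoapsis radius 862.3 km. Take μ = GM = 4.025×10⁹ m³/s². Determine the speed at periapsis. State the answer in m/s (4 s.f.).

v ≈ 161.5 m/s

Semi-major axis a = (r_p + r_a)/2 = 551.75 km = 5.518×10⁵ m.
Vis-viva: v² = μ(2/r − 1/a) = 4.025×10⁹ × (8.292×10⁻⁶ − 1.812×10⁻⁶) = 2.608×10⁴ m²/s².
v = 161.5 m/s.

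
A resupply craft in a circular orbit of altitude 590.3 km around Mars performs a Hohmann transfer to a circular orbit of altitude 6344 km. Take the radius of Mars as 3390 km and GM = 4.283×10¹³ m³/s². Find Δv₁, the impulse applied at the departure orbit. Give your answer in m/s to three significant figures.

Δv ≈ 628 m/s

r₁ = 3390 + 590.3 = 3980.3 km = 3.9803×10⁶ m.
r₂ = 3390 + 6344 = 9734.0 km = 9.7340×10⁶ m.
Transfer ellipse a_t = (r₁ + r₂)/2 = 6.857×10⁶ m.
At r₁: circular v_c1 = √(μ/r₁) = 3280 m/s; transfer-periapsis v_p = √[μ(2/r₁ − 1/a_t)] = 3908 m/s.
Δv₁ = v_p − v_c1 = 628.0 m/s.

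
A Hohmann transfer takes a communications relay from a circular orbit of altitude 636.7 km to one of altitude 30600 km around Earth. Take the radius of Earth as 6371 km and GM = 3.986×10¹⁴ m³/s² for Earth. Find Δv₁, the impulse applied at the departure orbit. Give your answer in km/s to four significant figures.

r₁ = 6371 + 636.7 = 7007.7 km = 7.0077×10⁶ m.
r₂ = 6371 + 30600 = 36971 km = 3.6971×10⁷ m.
Transfer ellipse a_t = (r₁ + r₂)/2 = 2.199×10⁷ m.
At r₁: circular v_c1 = √(μ/r₁) = 7542 m/s; transfer-perigee v_p = √[μ(2/r₁ − 1/a_t)] = 9779 m/s.
Δv₁ = v_p − v_c1 = 2237 m/s.
= 2.237 km/s.

Δv ≈ 2.237 km/s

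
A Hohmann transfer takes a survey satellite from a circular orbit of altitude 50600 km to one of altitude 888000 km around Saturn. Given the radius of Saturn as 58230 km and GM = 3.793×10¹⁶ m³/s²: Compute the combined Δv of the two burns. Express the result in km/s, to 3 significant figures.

r₁ = 58230 + 50600 = 108830 km = 1.0883×10⁸ m.
r₂ = 58230 + 888000 = 946230 km = 9.4623×10⁸ m.
Transfer ellipse a_t = (r₁ + r₂)/2 = 5.275×10⁸ m.
At r₁: circular v_c1 = √(μ/r₁) = 18670 m/s; transfer-perikrone v_p = √[μ(2/r₁ − 1/a_t)] = 25000 m/s.
Δv₁ = v_p − v_c1 = 6334 m/s.
At r₂: circular v_c2 = √(μ/r₂) = 6331 m/s; transfer-apokrone v_a = √[μ(2/r₂ − 1/a_t)] = 2876 m/s.
Δv₂ = v_c2 − v_a = 3456 m/s.
Total Δv = Δv₁ + Δv₂ = 9790 m/s = 9.790 km/s.

Δv_total ≈ 9.79 km/s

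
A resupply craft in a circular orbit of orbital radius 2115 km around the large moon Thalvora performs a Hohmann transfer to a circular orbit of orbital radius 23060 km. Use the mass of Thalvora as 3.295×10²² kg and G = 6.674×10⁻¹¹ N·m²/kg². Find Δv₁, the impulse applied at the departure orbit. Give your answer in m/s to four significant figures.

Δv ≈ 360.5 m/s

μ = GM = 6.674×10⁻¹¹ × 3.295×10²² = 2.199×10¹² m³/s².
r₁ = 2115 km = 2.115×10⁶ m.
r₂ = 23060 km = 2.306×10⁷ m.
Transfer ellipse a_t = (r₁ + r₂)/2 = 1.259×10⁷ m.
At r₁: circular v_c1 = √(μ/r₁) = 1020 m/s; transfer-periapsis v_p = √[μ(2/r₁ − 1/a_t)] = 1380 m/s.
Δv₁ = v_p − v_c1 = 360.5 m/s.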